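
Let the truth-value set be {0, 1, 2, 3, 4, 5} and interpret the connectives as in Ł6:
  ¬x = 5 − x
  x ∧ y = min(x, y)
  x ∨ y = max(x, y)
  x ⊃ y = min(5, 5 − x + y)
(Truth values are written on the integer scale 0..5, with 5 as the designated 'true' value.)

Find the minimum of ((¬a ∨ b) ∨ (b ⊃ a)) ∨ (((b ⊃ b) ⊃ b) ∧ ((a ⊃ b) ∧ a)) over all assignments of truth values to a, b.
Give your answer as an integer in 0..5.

Take a = 1, b = 2:
¬a = ¬1 = 4
¬a ∨ b = 4 ∨ 2 = 4
b ⊃ a = 2 ⊃ 1 = 4
(¬a ∨ b) ∨ (b ⊃ a) = 4 ∨ 4 = 4
b ⊃ b = 2 ⊃ 2 = 5
(b ⊃ b) ⊃ b = 5 ⊃ 2 = 2
a ⊃ b = 1 ⊃ 2 = 5
(a ⊃ b) ∧ a = 5 ∧ 1 = 1
((b ⊃ b) ⊃ b) ∧ ((a ⊃ b) ∧ a) = 2 ∧ 1 = 1
((¬a ∨ b) ∨ (b ⊃ a)) ∨ (((b ⊃ b) ⊃ b) ∧ ((a ⊃ b) ∧ a)) = 4 ∨ 1 = 4
No assignment yields a value below 4, so this is the minimum.

4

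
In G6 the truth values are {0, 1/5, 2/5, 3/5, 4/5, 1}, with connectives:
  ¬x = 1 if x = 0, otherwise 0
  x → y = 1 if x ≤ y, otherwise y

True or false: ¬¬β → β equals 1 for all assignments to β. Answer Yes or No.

No

Counterexample: take β = 1/5.
¬β = ¬1/5 = 0
¬¬β = ¬0 = 1
¬¬β → β = 1 → 1/5 = 1/5
This gives 1/5 ≠ 1.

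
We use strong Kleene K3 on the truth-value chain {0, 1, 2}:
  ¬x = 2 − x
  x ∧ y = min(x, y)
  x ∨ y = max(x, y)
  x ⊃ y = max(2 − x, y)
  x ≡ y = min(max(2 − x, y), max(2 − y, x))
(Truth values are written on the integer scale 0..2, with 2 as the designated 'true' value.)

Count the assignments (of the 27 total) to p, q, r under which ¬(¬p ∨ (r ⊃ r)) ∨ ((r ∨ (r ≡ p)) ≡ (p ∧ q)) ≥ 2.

2

value 2: 2 assignments (counts)
value 1: 16 assignments
value 0: 9 assignments
So 2 of the 27 assignments meet the threshold.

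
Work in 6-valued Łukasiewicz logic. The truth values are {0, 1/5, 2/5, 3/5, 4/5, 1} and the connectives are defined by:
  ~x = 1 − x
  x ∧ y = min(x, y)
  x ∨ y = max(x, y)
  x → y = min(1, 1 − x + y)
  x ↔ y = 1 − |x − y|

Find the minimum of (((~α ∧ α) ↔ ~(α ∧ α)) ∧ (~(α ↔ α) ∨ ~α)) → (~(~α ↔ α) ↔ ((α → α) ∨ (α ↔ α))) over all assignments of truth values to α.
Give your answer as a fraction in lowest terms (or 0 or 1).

Take α = 2/5:
~α = ~2/5 = 3/5
~α ∧ α = 3/5 ∧ 2/5 = 2/5
α ∧ α = 2/5 ∧ 2/5 = 2/5
~(α ∧ α) = ~2/5 = 3/5
(~α ∧ α) ↔ ~(α ∧ α) = 2/5 ↔ 3/5 = 4/5
α ↔ α = 2/5 ↔ 2/5 = 1
~(α ↔ α) = ~1 = 0
~α = ~2/5 = 3/5
~(α ↔ α) ∨ ~α = 0 ∨ 3/5 = 3/5
((~α ∧ α) ↔ ~(α ∧ α)) ∧ (~(α ↔ α) ∨ ~α) = 4/5 ∧ 3/5 = 3/5
~α = ~2/5 = 3/5
~α ↔ α = 3/5 ↔ 2/5 = 4/5
~(~α ↔ α) = ~4/5 = 1/5
α → α = 2/5 → 2/5 = 1
α ↔ α = 2/5 ↔ 2/5 = 1
(α → α) ∨ (α ↔ α) = 1 ∨ 1 = 1
~(~α ↔ α) ↔ ((α → α) ∨ (α ↔ α)) = 1/5 ↔ 1 = 1/5
(((~α ∧ α) ↔ ~(α ∧ α)) ∧ (~(α ↔ α) ∨ ~α)) → (~(~α ↔ α) ↔ ((α → α) ∨ (α ↔ α))) = 3/5 → 1/5 = 3/5
No assignment yields a value below 3/5, so this is the minimum.

3/5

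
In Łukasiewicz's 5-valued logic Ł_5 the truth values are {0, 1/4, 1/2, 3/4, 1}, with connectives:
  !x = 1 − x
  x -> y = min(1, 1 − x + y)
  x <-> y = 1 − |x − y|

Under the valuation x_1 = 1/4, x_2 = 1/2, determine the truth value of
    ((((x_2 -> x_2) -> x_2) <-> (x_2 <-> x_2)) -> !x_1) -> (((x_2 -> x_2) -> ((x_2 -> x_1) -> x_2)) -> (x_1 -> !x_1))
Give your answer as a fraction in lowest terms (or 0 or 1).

1

x_2 -> x_2 = 1/2 -> 1/2 = 1
(x_2 -> x_2) -> x_2 = 1 -> 1/2 = 1/2
x_2 <-> x_2 = 1/2 <-> 1/2 = 1
((x_2 -> x_2) -> x_2) <-> (x_2 <-> x_2) = 1/2 <-> 1 = 1/2
!x_1 = !1/4 = 3/4
(((x_2 -> x_2) -> x_2) <-> (x_2 <-> x_2)) -> !x_1 = 1/2 -> 3/4 = 1
x_2 -> x_2 = 1/2 -> 1/2 = 1
x_2 -> x_1 = 1/2 -> 1/4 = 3/4
(x_2 -> x_1) -> x_2 = 3/4 -> 1/2 = 3/4
(x_2 -> x_2) -> ((x_2 -> x_1) -> x_2) = 1 -> 3/4 = 3/4
!x_1 = !1/4 = 3/4
x_1 -> !x_1 = 1/4 -> 3/4 = 1
((x_2 -> x_2) -> ((x_2 -> x_1) -> x_2)) -> (x_1 -> !x_1) = 3/4 -> 1 = 1
((((x_2 -> x_2) -> x_2) <-> (x_2 <-> x_2)) -> !x_1) -> (((x_2 -> x_2) -> ((x_2 -> x_1) -> x_2)) -> (x_1 -> !x_1)) = 1 -> 1 = 1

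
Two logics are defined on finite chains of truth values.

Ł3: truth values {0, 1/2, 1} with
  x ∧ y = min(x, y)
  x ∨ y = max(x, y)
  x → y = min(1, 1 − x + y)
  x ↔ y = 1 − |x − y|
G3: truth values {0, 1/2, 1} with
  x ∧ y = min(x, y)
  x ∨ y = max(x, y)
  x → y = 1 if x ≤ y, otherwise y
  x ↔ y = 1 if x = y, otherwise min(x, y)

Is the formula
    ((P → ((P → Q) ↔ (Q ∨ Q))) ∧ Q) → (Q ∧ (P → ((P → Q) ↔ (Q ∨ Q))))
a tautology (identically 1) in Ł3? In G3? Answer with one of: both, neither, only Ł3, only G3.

both

In Ł3: every assignment gives 1 — tautology.
In G3: every assignment gives 1 — tautology.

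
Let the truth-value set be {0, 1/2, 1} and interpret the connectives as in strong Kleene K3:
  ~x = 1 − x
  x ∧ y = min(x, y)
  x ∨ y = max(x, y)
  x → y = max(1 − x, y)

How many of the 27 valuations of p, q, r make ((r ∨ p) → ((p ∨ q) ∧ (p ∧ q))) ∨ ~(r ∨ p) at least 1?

value 1: 6 assignments (counts)
value 1/2: 14 assignments
value 0: 7 assignments
So 6 of the 27 assignments meet the threshold.

6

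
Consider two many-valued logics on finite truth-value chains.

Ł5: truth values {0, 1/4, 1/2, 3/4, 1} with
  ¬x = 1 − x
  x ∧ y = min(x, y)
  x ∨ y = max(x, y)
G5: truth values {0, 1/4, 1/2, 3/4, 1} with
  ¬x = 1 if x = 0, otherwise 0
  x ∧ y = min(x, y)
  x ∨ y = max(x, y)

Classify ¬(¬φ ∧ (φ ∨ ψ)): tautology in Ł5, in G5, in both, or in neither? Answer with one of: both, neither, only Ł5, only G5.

neither

In Ł5: at φ = 0, ψ = 1/4 the value is 3/4 — not a tautology.
In G5: at φ = 0, ψ = 1/4 the value is 0 — not a tautology.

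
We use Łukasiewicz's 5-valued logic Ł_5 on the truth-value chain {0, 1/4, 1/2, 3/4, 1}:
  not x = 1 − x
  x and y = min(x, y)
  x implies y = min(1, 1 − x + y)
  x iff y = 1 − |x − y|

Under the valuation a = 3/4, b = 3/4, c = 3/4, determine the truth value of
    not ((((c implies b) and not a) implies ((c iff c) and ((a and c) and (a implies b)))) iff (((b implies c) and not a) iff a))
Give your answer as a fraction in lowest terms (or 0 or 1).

1/2

c implies b = 3/4 implies 3/4 = 1
not a = not 3/4 = 1/4
(c implies b) and not a = 1 and 1/4 = 1/4
c iff c = 3/4 iff 3/4 = 1
a and c = 3/4 and 3/4 = 3/4
a implies b = 3/4 implies 3/4 = 1
(a and c) and (a implies b) = 3/4 and 1 = 3/4
(c iff c) and ((a and c) and (a implies b)) = 1 and 3/4 = 3/4
((c implies b) and not a) implies ((c iff c) and ((a and c) and (a implies b))) = 1/4 implies 3/4 = 1
b implies c = 3/4 implies 3/4 = 1
not a = not 3/4 = 1/4
(b implies c) and not a = 1 and 1/4 = 1/4
((b implies c) and not a) iff a = 1/4 iff 3/4 = 1/2
(((c implies b) and not a) implies ((c iff c) and ((a and c) and (a implies b)))) iff (((b implies c) and not a) iff a) = 1 iff 1/2 = 1/2
not ((((c implies b) and not a) implies ((c iff c) and ((a and c) and (a implies b)))) iff (((b implies c) and not a) iff a)) = not 1/2 = 1/2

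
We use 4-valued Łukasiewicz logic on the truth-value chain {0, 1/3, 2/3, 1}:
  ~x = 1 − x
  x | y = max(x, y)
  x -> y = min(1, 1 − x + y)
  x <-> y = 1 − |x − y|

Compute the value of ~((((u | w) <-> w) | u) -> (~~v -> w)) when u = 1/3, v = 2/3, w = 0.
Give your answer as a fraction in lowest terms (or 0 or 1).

1/3

u | w = 1/3 | 0 = 1/3
(u | w) <-> w = 1/3 <-> 0 = 2/3
((u | w) <-> w) | u = 2/3 | 1/3 = 2/3
~v = ~2/3 = 1/3
~~v = ~1/3 = 2/3
~~v -> w = 2/3 -> 0 = 1/3
(((u | w) <-> w) | u) -> (~~v -> w) = 2/3 -> 1/3 = 2/3
~((((u | w) <-> w) | u) -> (~~v -> w)) = ~2/3 = 1/3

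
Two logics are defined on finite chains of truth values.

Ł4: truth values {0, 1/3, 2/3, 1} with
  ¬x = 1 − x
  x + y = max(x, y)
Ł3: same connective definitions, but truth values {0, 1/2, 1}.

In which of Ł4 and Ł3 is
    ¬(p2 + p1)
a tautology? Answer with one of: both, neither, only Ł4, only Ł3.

In Ł4: at p1 = 0, p2 = 1/3 the value is 2/3 — not a tautology.
In Ł3: at p1 = 0, p2 = 1/2 the value is 1/2 — not a tautology.

neither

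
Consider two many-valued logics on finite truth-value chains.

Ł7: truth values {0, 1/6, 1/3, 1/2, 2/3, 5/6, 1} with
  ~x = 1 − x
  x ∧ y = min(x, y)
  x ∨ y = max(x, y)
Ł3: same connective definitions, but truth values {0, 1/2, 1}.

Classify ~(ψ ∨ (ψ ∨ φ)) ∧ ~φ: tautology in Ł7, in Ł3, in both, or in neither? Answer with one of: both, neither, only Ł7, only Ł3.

In Ł7: at φ = 0, ψ = 1/6 the value is 5/6 — not a tautology.
In Ł3: at φ = 0, ψ = 1/2 the value is 1/2 — not a tautology.

neither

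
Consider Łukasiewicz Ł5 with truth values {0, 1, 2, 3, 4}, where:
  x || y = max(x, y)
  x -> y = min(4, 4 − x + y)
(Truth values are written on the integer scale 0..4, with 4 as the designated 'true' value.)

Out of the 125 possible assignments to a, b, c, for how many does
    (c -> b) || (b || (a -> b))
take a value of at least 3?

111

value 4: 95 assignments (counts)
value 3: 16 assignments (counts)
value 2: 9 assignments
value 1: 4 assignments
value 0: 1 assignment
So 111 of the 125 assignments meet the threshold.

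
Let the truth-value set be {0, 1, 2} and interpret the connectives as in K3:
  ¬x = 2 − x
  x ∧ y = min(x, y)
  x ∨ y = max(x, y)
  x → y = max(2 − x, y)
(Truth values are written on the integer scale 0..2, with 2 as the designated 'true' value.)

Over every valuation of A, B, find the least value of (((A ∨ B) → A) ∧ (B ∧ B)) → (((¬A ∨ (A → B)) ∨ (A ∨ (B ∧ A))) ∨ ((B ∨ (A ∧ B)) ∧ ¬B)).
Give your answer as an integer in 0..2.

1

Take A = 1, B = 1:
A ∨ B = 1 ∨ 1 = 1
(A ∨ B) → A = 1 → 1 = 1
B ∧ B = 1 ∧ 1 = 1
((A ∨ B) → A) ∧ (B ∧ B) = 1 ∧ 1 = 1
¬A = ¬1 = 1
A → B = 1 → 1 = 1
¬A ∨ (A → B) = 1 ∨ 1 = 1
B ∧ A = 1 ∧ 1 = 1
A ∨ (B ∧ A) = 1 ∨ 1 = 1
(¬A ∨ (A → B)) ∨ (A ∨ (B ∧ A)) = 1 ∨ 1 = 1
A ∧ B = 1 ∧ 1 = 1
B ∨ (A ∧ B) = 1 ∨ 1 = 1
¬B = ¬1 = 1
(B ∨ (A ∧ B)) ∧ ¬B = 1 ∧ 1 = 1
((¬A ∨ (A → B)) ∨ (A ∨ (B ∧ A))) ∨ ((B ∨ (A ∧ B)) ∧ ¬B) = 1 ∨ 1 = 1
(((A ∨ B) → A) ∧ (B ∧ B)) → (((¬A ∨ (A → B)) ∨ (A ∨ (B ∧ A))) ∨ ((B ∨ (A ∧ B)) ∧ ¬B)) = 1 → 1 = 1
No assignment yields a value below 1, so this is the minimum.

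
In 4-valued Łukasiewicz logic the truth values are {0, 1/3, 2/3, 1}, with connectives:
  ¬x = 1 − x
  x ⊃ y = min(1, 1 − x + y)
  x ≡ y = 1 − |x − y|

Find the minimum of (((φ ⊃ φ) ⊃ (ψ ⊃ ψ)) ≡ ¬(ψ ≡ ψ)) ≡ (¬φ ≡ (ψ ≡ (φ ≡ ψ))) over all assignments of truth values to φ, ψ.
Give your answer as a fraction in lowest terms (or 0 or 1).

1/3

Take φ = 0, ψ = 1/3:
φ ⊃ φ = 0 ⊃ 0 = 1
ψ ⊃ ψ = 1/3 ⊃ 1/3 = 1
(φ ⊃ φ) ⊃ (ψ ⊃ ψ) = 1 ⊃ 1 = 1
ψ ≡ ψ = 1/3 ≡ 1/3 = 1
¬(ψ ≡ ψ) = ¬1 = 0
((φ ⊃ φ) ⊃ (ψ ⊃ ψ)) ≡ ¬(ψ ≡ ψ) = 1 ≡ 0 = 0
¬φ = ¬0 = 1
φ ≡ ψ = 0 ≡ 1/3 = 2/3
ψ ≡ (φ ≡ ψ) = 1/3 ≡ 2/3 = 2/3
¬φ ≡ (ψ ≡ (φ ≡ ψ)) = 1 ≡ 2/3 = 2/3
(((φ ⊃ φ) ⊃ (ψ ⊃ ψ)) ≡ ¬(ψ ≡ ψ)) ≡ (¬φ ≡ (ψ ≡ (φ ≡ ψ))) = 0 ≡ 2/3 = 1/3
No assignment yields a value below 1/3, so this is the minimum.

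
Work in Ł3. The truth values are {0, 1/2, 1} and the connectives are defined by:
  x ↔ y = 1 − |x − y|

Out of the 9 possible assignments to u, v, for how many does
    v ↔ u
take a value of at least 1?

3

u = 0, v = 0 ↦ 1  ≥
u = 0, v = 1/2 ↦ 1/2  <
u = 0, v = 1 ↦ 0  <
u = 1/2, v = 0 ↦ 1/2  <
u = 1/2, v = 1/2 ↦ 1  ≥
u = 1/2, v = 1 ↦ 1/2  <
u = 1, v = 0 ↦ 0  <
u = 1, v = 1/2 ↦ 1/2  <
u = 1, v = 1 ↦ 1  ≥
So 3 of the 9 assignments meet the threshold.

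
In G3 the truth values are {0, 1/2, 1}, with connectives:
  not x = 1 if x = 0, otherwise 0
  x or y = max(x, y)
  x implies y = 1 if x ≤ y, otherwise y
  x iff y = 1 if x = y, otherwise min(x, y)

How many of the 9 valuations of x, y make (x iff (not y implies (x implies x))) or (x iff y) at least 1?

x = 0, y = 0 ↦ 1  ≥
x = 0, y = 1/2 ↦ 0  <
x = 0, y = 1 ↦ 0  <
x = 1/2, y = 0 ↦ 1/2  <
x = 1/2, y = 1/2 ↦ 1  ≥
x = 1/2, y = 1 ↦ 1/2  <
x = 1, y = 0 ↦ 1  ≥
x = 1, y = 1/2 ↦ 1  ≥
x = 1, y = 1 ↦ 1  ≥
So 5 of the 9 assignments meet the threshold.

5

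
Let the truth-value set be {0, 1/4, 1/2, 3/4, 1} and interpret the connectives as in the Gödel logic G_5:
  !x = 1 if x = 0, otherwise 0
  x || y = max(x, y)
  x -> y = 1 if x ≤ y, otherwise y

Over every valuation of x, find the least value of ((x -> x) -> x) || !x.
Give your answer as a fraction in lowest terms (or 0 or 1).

1/4

Take x = 1/4:
x -> x = 1/4 -> 1/4 = 1
(x -> x) -> x = 1 -> 1/4 = 1/4
!x = !1/4 = 0
((x -> x) -> x) || !x = 1/4 || 0 = 1/4
No assignment yields a value below 1/4, so this is the minimum.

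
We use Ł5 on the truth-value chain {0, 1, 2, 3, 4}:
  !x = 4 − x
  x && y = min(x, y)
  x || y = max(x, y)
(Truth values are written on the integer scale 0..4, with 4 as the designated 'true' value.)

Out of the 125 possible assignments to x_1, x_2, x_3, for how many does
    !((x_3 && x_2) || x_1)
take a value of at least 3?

value 4: 9 assignments (counts)
value 3: 23 assignments (counts)
value 2: 31 assignments
value 1: 33 assignments
value 0: 29 assignments
So 32 of the 125 assignments meet the threshold.

32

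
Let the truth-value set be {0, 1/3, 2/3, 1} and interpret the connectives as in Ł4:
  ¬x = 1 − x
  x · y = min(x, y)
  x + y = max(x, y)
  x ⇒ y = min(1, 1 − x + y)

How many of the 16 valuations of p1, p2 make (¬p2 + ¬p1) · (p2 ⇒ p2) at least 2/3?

p1 = 0, p2 = 0 ↦ 1  ≥
p1 = 0, p2 = 1/3 ↦ 1  ≥
p1 = 0, p2 = 2/3 ↦ 1  ≥
p1 = 0, p2 = 1 ↦ 1  ≥
p1 = 1/3, p2 = 0 ↦ 1  ≥
p1 = 1/3, p2 = 1/3 ↦ 2/3  ≥
p1 = 1/3, p2 = 2/3 ↦ 2/3  ≥
p1 = 1/3, p2 = 1 ↦ 2/3  ≥
p1 = 2/3, p2 = 0 ↦ 1  ≥
p1 = 2/3, p2 = 1/3 ↦ 2/3  ≥
p1 = 2/3, p2 = 2/3 ↦ 1/3  <
p1 = 2/3, p2 = 1 ↦ 1/3  <
p1 = 1, p2 = 0 ↦ 1  ≥
p1 = 1, p2 = 1/3 ↦ 2/3  ≥
p1 = 1, p2 = 2/3 ↦ 1/3  <
p1 = 1, p2 = 1 ↦ 0  <
So 12 of the 16 assignments meet the threshold.

12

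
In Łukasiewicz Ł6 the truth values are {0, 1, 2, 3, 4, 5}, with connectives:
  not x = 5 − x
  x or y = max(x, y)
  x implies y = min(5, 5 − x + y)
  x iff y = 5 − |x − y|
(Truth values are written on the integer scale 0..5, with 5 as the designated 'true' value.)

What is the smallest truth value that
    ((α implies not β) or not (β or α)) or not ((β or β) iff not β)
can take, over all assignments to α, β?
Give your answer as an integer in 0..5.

2

Take α = 5, β = 3:
not β = not 3 = 2
α implies not β = 5 implies 2 = 2
β or α = 3 or 5 = 5
not (β or α) = not 5 = 0
(α implies not β) or not (β or α) = 2 or 0 = 2
β or β = 3 or 3 = 3
not β = not 3 = 2
(β or β) iff not β = 3 iff 2 = 4
not ((β or β) iff not β) = not 4 = 1
((α implies not β) or not (β or α)) or not ((β or β) iff not β) = 2 or 1 = 2
No assignment yields a value below 2, so this is the minimum.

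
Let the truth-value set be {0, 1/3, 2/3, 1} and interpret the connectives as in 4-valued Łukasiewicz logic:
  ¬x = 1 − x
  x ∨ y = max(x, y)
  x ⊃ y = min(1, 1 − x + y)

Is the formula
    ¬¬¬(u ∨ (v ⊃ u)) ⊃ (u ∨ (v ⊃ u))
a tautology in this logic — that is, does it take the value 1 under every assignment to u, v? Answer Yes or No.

Counterexample: take u = 0, v = 2/3.
v ⊃ u = 2/3 ⊃ 0 = 1/3
u ∨ (v ⊃ u) = 0 ∨ 1/3 = 1/3
¬(u ∨ (v ⊃ u)) = ¬1/3 = 2/3
¬¬(u ∨ (v ⊃ u)) = ¬2/3 = 1/3
¬¬¬(u ∨ (v ⊃ u)) = ¬1/3 = 2/3
v ⊃ u = 2/3 ⊃ 0 = 1/3
u ∨ (v ⊃ u) = 0 ∨ 1/3 = 1/3
¬¬¬(u ∨ (v ⊃ u)) ⊃ (u ∨ (v ⊃ u)) = 2/3 ⊃ 1/3 = 2/3
This gives 2/3 ≠ 1.

No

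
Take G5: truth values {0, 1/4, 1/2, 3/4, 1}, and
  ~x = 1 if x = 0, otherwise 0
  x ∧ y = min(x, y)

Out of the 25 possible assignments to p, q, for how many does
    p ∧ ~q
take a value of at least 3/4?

value 1: 1 assignment (counts)
value 3/4: 1 assignment (counts)
value 1/2: 1 assignment
value 1/4: 1 assignment
value 0: 21 assignments
So 2 of the 25 assignments meet the threshold.

2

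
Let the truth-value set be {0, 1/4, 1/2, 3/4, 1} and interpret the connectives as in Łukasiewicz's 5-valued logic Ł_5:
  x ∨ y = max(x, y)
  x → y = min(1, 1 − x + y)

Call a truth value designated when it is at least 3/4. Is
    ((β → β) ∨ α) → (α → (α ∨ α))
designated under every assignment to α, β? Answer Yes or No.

At α = 1/4, β = 1/2, for instance:
β → β = 1/2 → 1/2 = 1
(β → β) ∨ α = 1 ∨ 1/4 = 1
α ∨ α = 1/4 ∨ 1/4 = 1/4
α → (α ∨ α) = 1/4 → 1/4 = 1
((β → β) ∨ α) → (α → (α ∨ α)) = 1 → 1 = 1
and checking the remaining 24 assignments likewise gives ≥ 3/4 in every case.

Yes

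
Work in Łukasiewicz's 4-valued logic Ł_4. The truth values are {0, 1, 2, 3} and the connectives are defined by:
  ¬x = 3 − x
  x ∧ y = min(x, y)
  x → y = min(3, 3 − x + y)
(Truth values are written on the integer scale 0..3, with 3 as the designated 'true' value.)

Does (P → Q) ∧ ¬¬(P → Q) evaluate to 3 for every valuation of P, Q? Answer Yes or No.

Counterexample: take P = 1, Q = 0.
P → Q = 1 → 0 = 2
¬(P → Q) = ¬2 = 1
¬¬(P → Q) = ¬1 = 2
(P → Q) ∧ ¬¬(P → Q) = 2 ∧ 2 = 2
This gives 2 ≠ 3.

No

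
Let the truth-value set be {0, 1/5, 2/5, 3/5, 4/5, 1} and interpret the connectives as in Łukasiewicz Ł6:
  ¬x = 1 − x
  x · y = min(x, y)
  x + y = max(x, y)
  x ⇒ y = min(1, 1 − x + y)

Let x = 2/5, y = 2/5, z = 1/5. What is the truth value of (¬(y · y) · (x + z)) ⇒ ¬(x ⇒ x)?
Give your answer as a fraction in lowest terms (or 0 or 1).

3/5

y · y = 2/5 · 2/5 = 2/5
¬(y · y) = ¬2/5 = 3/5
x + z = 2/5 + 1/5 = 2/5
¬(y · y) · (x + z) = 3/5 · 2/5 = 2/5
x ⇒ x = 2/5 ⇒ 2/5 = 1
¬(x ⇒ x) = ¬1 = 0
(¬(y · y) · (x + z)) ⇒ ¬(x ⇒ x) = 2/5 ⇒ 0 = 3/5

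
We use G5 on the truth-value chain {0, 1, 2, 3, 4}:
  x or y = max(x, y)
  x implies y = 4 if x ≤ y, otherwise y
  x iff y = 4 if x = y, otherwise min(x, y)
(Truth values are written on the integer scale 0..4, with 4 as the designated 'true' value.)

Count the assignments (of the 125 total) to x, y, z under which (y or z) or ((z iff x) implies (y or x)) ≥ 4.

109

value 4: 109 assignments (counts)
value 3: 7 assignments
value 2: 5 assignments
value 1: 3 assignments
value 0: 1 assignment
So 109 of the 125 assignments meet the threshold.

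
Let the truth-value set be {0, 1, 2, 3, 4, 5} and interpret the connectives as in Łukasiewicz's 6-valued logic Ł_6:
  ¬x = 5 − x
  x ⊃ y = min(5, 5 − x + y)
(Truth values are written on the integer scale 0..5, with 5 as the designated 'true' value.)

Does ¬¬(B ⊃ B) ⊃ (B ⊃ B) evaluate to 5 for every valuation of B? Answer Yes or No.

Yes

B = 0 ↦ 5
B = 1 ↦ 5
B = 2 ↦ 5
B = 3 ↦ 5
B = 4 ↦ 5
B = 5 ↦ 5
Every assignment gives a value ≥ 5.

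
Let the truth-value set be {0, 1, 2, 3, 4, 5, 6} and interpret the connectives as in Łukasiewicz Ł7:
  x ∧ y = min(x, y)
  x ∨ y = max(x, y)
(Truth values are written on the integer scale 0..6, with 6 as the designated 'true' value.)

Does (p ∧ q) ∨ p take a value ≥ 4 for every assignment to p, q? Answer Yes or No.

No

Counterexample: take p = 0, q = 0.
p ∧ q = 0 ∧ 0 = 0
(p ∧ q) ∨ p = 0 ∨ 0 = 0
This gives 0, which is below 4.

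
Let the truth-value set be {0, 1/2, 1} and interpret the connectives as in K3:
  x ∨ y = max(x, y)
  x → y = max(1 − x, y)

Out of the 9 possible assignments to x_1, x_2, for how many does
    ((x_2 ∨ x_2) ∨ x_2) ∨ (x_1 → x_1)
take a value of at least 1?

x_1 = 0, x_2 = 0 ↦ 1  ≥
x_1 = 0, x_2 = 1/2 ↦ 1  ≥
x_1 = 0, x_2 = 1 ↦ 1  ≥
x_1 = 1/2, x_2 = 0 ↦ 1/2  <
x_1 = 1/2, x_2 = 1/2 ↦ 1/2  <
x_1 = 1/2, x_2 = 1 ↦ 1  ≥
x_1 = 1, x_2 = 0 ↦ 1  ≥
x_1 = 1, x_2 = 1/2 ↦ 1  ≥
x_1 = 1, x_2 = 1 ↦ 1  ≥
So 7 of the 9 assignments meet the threshold.

7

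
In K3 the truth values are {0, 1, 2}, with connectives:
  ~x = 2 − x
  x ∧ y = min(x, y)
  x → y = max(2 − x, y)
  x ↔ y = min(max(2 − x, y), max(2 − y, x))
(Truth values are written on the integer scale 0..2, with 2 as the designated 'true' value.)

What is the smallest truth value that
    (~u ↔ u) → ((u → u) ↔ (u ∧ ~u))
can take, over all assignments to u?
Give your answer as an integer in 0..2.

1

Take u = 1:
~u = ~1 = 1
~u ↔ u = 1 ↔ 1 = 1
u → u = 1 → 1 = 1
~u = ~1 = 1
u ∧ ~u = 1 ∧ 1 = 1
(u → u) ↔ (u ∧ ~u) = 1 ↔ 1 = 1
(~u ↔ u) → ((u → u) ↔ (u ∧ ~u)) = 1 → 1 = 1
No assignment yields a value below 1, so this is the minimum.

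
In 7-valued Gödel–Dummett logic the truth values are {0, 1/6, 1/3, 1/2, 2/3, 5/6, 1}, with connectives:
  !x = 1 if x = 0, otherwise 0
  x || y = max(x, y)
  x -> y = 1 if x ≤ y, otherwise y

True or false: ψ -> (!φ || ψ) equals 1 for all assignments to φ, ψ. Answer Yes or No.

Yes

At φ = 1/3, ψ = 1/6, for instance:
!φ = !1/3 = 0
!φ || ψ = 0 || 1/6 = 1/6
ψ -> (!φ || ψ) = 1/6 -> 1/6 = 1
and checking the remaining 48 assignments likewise gives ≥ 1 in every case.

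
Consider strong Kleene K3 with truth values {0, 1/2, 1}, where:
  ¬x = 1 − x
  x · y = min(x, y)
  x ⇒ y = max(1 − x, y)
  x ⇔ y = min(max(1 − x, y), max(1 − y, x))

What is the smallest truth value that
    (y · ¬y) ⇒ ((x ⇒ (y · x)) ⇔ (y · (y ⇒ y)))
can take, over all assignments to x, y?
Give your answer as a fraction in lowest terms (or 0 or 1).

Take x = 0, y = 1/2:
¬y = ¬1/2 = 1/2
y · ¬y = 1/2 · 1/2 = 1/2
y · x = 1/2 · 0 = 0
x ⇒ (y · x) = 0 ⇒ 0 = 1
y ⇒ y = 1/2 ⇒ 1/2 = 1/2
y · (y ⇒ y) = 1/2 · 1/2 = 1/2
(x ⇒ (y · x)) ⇔ (y · (y ⇒ y)) = 1 ⇔ 1/2 = 1/2
(y · ¬y) ⇒ ((x ⇒ (y · x)) ⇔ (y · (y ⇒ y))) = 1/2 ⇒ 1/2 = 1/2
No assignment yields a value below 1/2, so this is the minimum.

1/2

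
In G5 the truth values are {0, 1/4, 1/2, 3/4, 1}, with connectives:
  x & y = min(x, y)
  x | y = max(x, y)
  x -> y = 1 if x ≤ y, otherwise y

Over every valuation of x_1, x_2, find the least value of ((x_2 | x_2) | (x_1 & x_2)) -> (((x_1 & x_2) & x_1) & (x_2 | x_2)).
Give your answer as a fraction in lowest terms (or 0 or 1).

0

Take x_1 = 0, x_2 = 1/4:
x_2 | x_2 = 1/4 | 1/4 = 1/4
x_1 & x_2 = 0 & 1/4 = 0
(x_2 | x_2) | (x_1 & x_2) = 1/4 | 0 = 1/4
x_1 & x_2 = 0 & 1/4 = 0
(x_1 & x_2) & x_1 = 0 & 0 = 0
x_2 | x_2 = 1/4 | 1/4 = 1/4
((x_1 & x_2) & x_1) & (x_2 | x_2) = 0 & 1/4 = 0
((x_2 | x_2) | (x_1 & x_2)) -> (((x_1 & x_2) & x_1) & (x_2 | x_2)) = 1/4 -> 0 = 0
No assignment yields a value below 0, so this is the minimum.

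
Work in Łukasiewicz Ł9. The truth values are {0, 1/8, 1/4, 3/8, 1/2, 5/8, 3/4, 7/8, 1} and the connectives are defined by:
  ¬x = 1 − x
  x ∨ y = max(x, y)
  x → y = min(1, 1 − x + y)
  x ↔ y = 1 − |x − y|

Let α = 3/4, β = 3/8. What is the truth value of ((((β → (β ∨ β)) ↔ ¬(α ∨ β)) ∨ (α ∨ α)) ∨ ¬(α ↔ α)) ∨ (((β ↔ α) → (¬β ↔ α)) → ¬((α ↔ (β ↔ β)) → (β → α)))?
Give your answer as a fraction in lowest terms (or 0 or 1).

3/4

β ∨ β = 3/8 ∨ 3/8 = 3/8
β → (β ∨ β) = 3/8 → 3/8 = 1
α ∨ β = 3/4 ∨ 3/8 = 3/4
¬(α ∨ β) = ¬3/4 = 1/4
(β → (β ∨ β)) ↔ ¬(α ∨ β) = 1 ↔ 1/4 = 1/4
α ∨ α = 3/4 ∨ 3/4 = 3/4
((β → (β ∨ β)) ↔ ¬(α ∨ β)) ∨ (α ∨ α) = 1/4 ∨ 3/4 = 3/4
α ↔ α = 3/4 ↔ 3/4 = 1
¬(α ↔ α) = ¬1 = 0
(((β → (β ∨ β)) ↔ ¬(α ∨ β)) ∨ (α ∨ α)) ∨ ¬(α ↔ α) = 3/4 ∨ 0 = 3/4
β ↔ α = 3/8 ↔ 3/4 = 5/8
¬β = ¬3/8 = 5/8
¬β ↔ α = 5/8 ↔ 3/4 = 7/8
(β ↔ α) → (¬β ↔ α) = 5/8 → 7/8 = 1
β ↔ β = 3/8 ↔ 3/8 = 1
α ↔ (β ↔ β) = 3/4 ↔ 1 = 3/4
β → α = 3/8 → 3/4 = 1
(α ↔ (β ↔ β)) → (β → α) = 3/4 → 1 = 1
¬((α ↔ (β ↔ β)) → (β → α)) = ¬1 = 0
((β ↔ α) → (¬β ↔ α)) → ¬((α ↔ (β ↔ β)) → (β → α)) = 1 → 0 = 0
((((β → (β ∨ β)) ↔ ¬(α ∨ β)) ∨ (α ∨ α)) ∨ ¬(α ↔ α)) ∨ (((β ↔ α) → (¬β ↔ α)) → ¬((α ↔ (β ↔ β)) → (β → α))) = 3/4 ∨ 0 = 3/4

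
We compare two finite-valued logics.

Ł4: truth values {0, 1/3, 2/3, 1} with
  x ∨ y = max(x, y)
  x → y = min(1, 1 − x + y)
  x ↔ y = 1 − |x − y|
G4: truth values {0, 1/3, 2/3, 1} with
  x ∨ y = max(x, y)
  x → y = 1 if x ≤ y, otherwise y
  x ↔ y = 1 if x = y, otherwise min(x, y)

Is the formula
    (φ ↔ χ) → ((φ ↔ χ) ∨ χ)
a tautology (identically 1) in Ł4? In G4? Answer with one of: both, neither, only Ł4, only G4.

both

In Ł4: every assignment gives 1 — tautology.
In G4: every assignment gives 1 — tautology.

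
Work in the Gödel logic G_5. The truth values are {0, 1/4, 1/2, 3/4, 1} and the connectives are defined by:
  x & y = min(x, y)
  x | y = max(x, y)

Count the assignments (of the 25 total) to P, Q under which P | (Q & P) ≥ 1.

5

value 1: 5 assignments (counts)
value 3/4: 5 assignments
value 1/2: 5 assignments
value 1/4: 5 assignments
value 0: 5 assignments
So 5 of the 25 assignments meet the threshold.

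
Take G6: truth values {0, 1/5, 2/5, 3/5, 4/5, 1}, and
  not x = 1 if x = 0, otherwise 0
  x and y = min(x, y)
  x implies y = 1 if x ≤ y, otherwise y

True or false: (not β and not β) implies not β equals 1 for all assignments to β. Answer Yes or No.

Yes

β = 0 ↦ 1
β = 1/5 ↦ 1
β = 2/5 ↦ 1
β = 3/5 ↦ 1
β = 4/5 ↦ 1
β = 1 ↦ 1
Every assignment gives a value ≥ 1.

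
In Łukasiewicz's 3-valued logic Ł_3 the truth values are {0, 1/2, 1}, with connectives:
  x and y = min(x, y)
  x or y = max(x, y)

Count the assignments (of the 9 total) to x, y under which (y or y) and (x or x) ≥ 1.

x = 0, y = 0 ↦ 0  <
x = 0, y = 1/2 ↦ 0  <
x = 0, y = 1 ↦ 0  <
x = 1/2, y = 0 ↦ 0  <
x = 1/2, y = 1/2 ↦ 1/2  <
x = 1/2, y = 1 ↦ 1/2  <
x = 1, y = 0 ↦ 0  <
x = 1, y = 1/2 ↦ 1/2  <
x = 1, y = 1 ↦ 1  ≥
So 1 of the 9 assignments meets the threshold.

1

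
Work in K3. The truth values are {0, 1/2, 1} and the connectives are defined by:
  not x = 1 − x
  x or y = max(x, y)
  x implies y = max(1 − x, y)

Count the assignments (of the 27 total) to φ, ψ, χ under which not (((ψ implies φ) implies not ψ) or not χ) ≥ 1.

value 1: 1 assignment (counts)
value 1/2: 9 assignments
value 0: 17 assignments
So 1 of the 27 assignments meets the threshold.

1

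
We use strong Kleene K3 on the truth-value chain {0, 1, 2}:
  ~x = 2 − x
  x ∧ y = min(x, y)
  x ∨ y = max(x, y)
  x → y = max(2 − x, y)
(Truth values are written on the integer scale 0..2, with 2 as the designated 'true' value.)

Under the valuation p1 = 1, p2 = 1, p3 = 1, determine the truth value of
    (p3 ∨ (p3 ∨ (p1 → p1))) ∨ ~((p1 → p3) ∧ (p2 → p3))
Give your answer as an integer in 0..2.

p1 → p1 = 1 → 1 = 1
p3 ∨ (p1 → p1) = 1 ∨ 1 = 1
p3 ∨ (p3 ∨ (p1 → p1)) = 1 ∨ 1 = 1
p1 → p3 = 1 → 1 = 1
p2 → p3 = 1 → 1 = 1
(p1 → p3) ∧ (p2 → p3) = 1 ∧ 1 = 1
~((p1 → p3) ∧ (p2 → p3)) = ~1 = 1
(p3 ∨ (p3 ∨ (p1 → p1))) ∨ ~((p1 → p3) ∧ (p2 → p3)) = 1 ∨ 1 = 1

1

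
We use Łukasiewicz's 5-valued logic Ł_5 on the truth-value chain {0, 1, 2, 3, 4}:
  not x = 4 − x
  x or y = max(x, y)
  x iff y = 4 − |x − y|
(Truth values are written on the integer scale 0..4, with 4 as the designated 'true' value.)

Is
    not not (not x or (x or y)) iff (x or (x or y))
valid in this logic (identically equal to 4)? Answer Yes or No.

No

Counterexample: take x = 0, y = 0.
not x = not 0 = 4
x or y = 0 or 0 = 0
not x or (x or y) = 4 or 0 = 4
not (not x or (x or y)) = not 4 = 0
not not (not x or (x or y)) = not 0 = 4
x or y = 0 or 0 = 0
x or (x or y) = 0 or 0 = 0
not not (not x or (x or y)) iff (x or (x or y)) = 4 iff 0 = 0
This gives 0 ≠ 4.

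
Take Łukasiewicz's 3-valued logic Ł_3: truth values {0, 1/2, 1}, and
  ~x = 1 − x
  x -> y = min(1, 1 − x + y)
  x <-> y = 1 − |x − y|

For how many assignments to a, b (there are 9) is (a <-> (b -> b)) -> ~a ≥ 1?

6

a = 0, b = 0 ↦ 1  ≥
a = 0, b = 1/2 ↦ 1  ≥
a = 0, b = 1 ↦ 1  ≥
a = 1/2, b = 0 ↦ 1  ≥
a = 1/2, b = 1/2 ↦ 1  ≥
a = 1/2, b = 1 ↦ 1  ≥
a = 1, b = 0 ↦ 0  <
a = 1, b = 1/2 ↦ 0  <
a = 1, b = 1 ↦ 0  <
So 6 of the 9 assignments meet the threshold.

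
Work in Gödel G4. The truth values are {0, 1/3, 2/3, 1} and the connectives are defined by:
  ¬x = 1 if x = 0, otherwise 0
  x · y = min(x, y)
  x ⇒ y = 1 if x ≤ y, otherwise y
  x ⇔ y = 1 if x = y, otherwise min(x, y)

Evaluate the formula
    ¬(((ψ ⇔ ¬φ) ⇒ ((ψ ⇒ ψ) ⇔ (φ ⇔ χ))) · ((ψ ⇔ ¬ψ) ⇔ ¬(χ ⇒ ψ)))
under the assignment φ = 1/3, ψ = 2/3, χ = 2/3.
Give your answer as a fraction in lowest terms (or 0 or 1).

0

¬φ = ¬1/3 = 0
ψ ⇔ ¬φ = 2/3 ⇔ 0 = 0
ψ ⇒ ψ = 2/3 ⇒ 2/3 = 1
φ ⇔ χ = 1/3 ⇔ 2/3 = 1/3
(ψ ⇒ ψ) ⇔ (φ ⇔ χ) = 1 ⇔ 1/3 = 1/3
(ψ ⇔ ¬φ) ⇒ ((ψ ⇒ ψ) ⇔ (φ ⇔ χ)) = 0 ⇒ 1/3 = 1
¬ψ = ¬2/3 = 0
ψ ⇔ ¬ψ = 2/3 ⇔ 0 = 0
χ ⇒ ψ = 2/3 ⇒ 2/3 = 1
¬(χ ⇒ ψ) = ¬1 = 0
(ψ ⇔ ¬ψ) ⇔ ¬(χ ⇒ ψ) = 0 ⇔ 0 = 1
((ψ ⇔ ¬φ) ⇒ ((ψ ⇒ ψ) ⇔ (φ ⇔ χ))) · ((ψ ⇔ ¬ψ) ⇔ ¬(χ ⇒ ψ)) = 1 · 1 = 1
¬(((ψ ⇔ ¬φ) ⇒ ((ψ ⇒ ψ) ⇔ (φ ⇔ χ))) · ((ψ ⇔ ¬ψ) ⇔ ¬(χ ⇒ ψ))) = ¬1 = 0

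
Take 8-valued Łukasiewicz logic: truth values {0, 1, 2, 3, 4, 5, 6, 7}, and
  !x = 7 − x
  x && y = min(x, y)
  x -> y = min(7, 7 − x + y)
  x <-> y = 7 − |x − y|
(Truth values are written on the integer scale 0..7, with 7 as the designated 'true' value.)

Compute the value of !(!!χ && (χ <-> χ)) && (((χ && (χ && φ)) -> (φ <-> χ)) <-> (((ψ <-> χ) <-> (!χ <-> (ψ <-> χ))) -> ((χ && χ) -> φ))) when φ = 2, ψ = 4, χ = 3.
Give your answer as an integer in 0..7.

4

!χ = !3 = 4
!!χ = !4 = 3
χ <-> χ = 3 <-> 3 = 7
!!χ && (χ <-> χ) = 3 && 7 = 3
!(!!χ && (χ <-> χ)) = !3 = 4
χ && φ = 3 && 2 = 2
χ && (χ && φ) = 3 && 2 = 2
φ <-> χ = 2 <-> 3 = 6
(χ && (χ && φ)) -> (φ <-> χ) = 2 -> 6 = 7
ψ <-> χ = 4 <-> 3 = 6
!χ = !3 = 4
ψ <-> χ = 4 <-> 3 = 6
!χ <-> (ψ <-> χ) = 4 <-> 6 = 5
(ψ <-> χ) <-> (!χ <-> (ψ <-> χ)) = 6 <-> 5 = 6
χ && χ = 3 && 3 = 3
(χ && χ) -> φ = 3 -> 2 = 6
((ψ <-> χ) <-> (!χ <-> (ψ <-> χ))) -> ((χ && χ) -> φ) = 6 -> 6 = 7
((χ && (χ && φ)) -> (φ <-> χ)) <-> (((ψ <-> χ) <-> (!χ <-> (ψ <-> χ))) -> ((χ && χ) -> φ)) = 7 <-> 7 = 7
!(!!χ && (χ <-> χ)) && (((χ && (χ && φ)) -> (φ <-> χ)) <-> (((ψ <-> χ) <-> (!χ <-> (ψ <-> χ))) -> ((χ && χ) -> φ))) = 4 && 7 = 4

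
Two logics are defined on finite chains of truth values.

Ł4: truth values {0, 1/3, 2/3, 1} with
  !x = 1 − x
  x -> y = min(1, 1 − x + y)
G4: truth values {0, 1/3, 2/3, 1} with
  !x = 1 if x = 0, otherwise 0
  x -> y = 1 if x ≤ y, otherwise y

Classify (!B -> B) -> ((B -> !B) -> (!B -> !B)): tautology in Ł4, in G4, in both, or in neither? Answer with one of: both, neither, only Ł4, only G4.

both

In Ł4: every assignment gives 1 — tautology.
In G4: every assignment gives 1 — tautology.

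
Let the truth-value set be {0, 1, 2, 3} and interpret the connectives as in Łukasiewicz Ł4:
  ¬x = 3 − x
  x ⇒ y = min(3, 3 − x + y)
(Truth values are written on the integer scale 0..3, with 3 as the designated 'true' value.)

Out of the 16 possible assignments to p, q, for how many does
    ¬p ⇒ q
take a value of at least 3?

10

p = 0, q = 0 ↦ 0  <
p = 0, q = 1 ↦ 1  <
p = 0, q = 2 ↦ 2  <
p = 0, q = 3 ↦ 3  ≥
p = 1, q = 0 ↦ 1  <
p = 1, q = 1 ↦ 2  <
p = 1, q = 2 ↦ 3  ≥
p = 1, q = 3 ↦ 3  ≥
p = 2, q = 0 ↦ 2  <
p = 2, q = 1 ↦ 3  ≥
p = 2, q = 2 ↦ 3  ≥
p = 2, q = 3 ↦ 3  ≥
p = 3, q = 0 ↦ 3  ≥
p = 3, q = 1 ↦ 3  ≥
p = 3, q = 2 ↦ 3  ≥
p = 3, q = 3 ↦ 3  ≥
So 10 of the 16 assignments meet the threshold.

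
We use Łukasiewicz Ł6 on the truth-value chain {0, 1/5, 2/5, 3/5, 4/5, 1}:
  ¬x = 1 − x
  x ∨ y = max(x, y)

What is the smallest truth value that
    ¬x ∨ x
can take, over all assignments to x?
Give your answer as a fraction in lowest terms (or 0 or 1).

3/5

Take x = 2/5:
¬x = ¬2/5 = 3/5
¬x ∨ x = 3/5 ∨ 2/5 = 3/5
No assignment yields a value below 3/5, so this is the minimum.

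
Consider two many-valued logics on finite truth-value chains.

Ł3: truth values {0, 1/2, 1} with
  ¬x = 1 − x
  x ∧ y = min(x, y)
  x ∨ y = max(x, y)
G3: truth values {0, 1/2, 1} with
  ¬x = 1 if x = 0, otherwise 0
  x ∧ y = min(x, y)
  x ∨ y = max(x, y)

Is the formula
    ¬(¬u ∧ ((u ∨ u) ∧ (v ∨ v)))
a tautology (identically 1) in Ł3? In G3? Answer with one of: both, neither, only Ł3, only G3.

only G3

In Ł3: at u = 1/2, v = 1/2 the value is 1/2 — not a tautology.
In G3: every assignment gives 1 — tautology.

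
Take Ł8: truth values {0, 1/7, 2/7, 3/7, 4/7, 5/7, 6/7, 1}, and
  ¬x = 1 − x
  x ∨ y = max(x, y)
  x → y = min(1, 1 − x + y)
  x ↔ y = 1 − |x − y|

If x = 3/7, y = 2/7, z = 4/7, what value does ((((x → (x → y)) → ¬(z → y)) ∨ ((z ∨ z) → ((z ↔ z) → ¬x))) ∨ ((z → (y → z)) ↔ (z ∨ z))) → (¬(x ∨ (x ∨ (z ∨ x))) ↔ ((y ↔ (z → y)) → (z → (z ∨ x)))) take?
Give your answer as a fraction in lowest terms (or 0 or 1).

3/7

x → y = 3/7 → 2/7 = 6/7
x → (x → y) = 3/7 → 6/7 = 1
z → y = 4/7 → 2/7 = 5/7
¬(z → y) = ¬5/7 = 2/7
(x → (x → y)) → ¬(z → y) = 1 → 2/7 = 2/7
z ∨ z = 4/7 ∨ 4/7 = 4/7
z ↔ z = 4/7 ↔ 4/7 = 1
¬x = ¬3/7 = 4/7
(z ↔ z) → ¬x = 1 → 4/7 = 4/7
(z ∨ z) → ((z ↔ z) → ¬x) = 4/7 → 4/7 = 1
((x → (x → y)) → ¬(z → y)) ∨ ((z ∨ z) → ((z ↔ z) → ¬x)) = 2/7 ∨ 1 = 1
y → z = 2/7 → 4/7 = 1
z → (y → z) = 4/7 → 1 = 1
z ∨ z = 4/7 ∨ 4/7 = 4/7
(z → (y → z)) ↔ (z ∨ z) = 1 ↔ 4/7 = 4/7
(((x → (x → y)) → ¬(z → y)) ∨ ((z ∨ z) → ((z ↔ z) → ¬x))) ∨ ((z → (y → z)) ↔ (z ∨ z)) = 1 ∨ 4/7 = 1
z ∨ x = 4/7 ∨ 3/7 = 4/7
x ∨ (z ∨ x) = 3/7 ∨ 4/7 = 4/7
x ∨ (x ∨ (z ∨ x)) = 3/7 ∨ 4/7 = 4/7
¬(x ∨ (x ∨ (z ∨ x))) = ¬4/7 = 3/7
z → y = 4/7 → 2/7 = 5/7
y ↔ (z → y) = 2/7 ↔ 5/7 = 4/7
z ∨ x = 4/7 ∨ 3/7 = 4/7
z → (z ∨ x) = 4/7 → 4/7 = 1
(y ↔ (z → y)) → (z → (z ∨ x)) = 4/7 → 1 = 1
¬(x ∨ (x ∨ (z ∨ x))) ↔ ((y ↔ (z → y)) → (z → (z ∨ x))) = 3/7 ↔ 1 = 3/7
((((x → (x → y)) → ¬(z → y)) ∨ ((z ∨ z) → ((z ↔ z) → ¬x))) ∨ ((z → (y → z)) ↔ (z ∨ z))) → (¬(x ∨ (x ∨ (z ∨ x))) ↔ ((y ↔ (z → y)) → (z → (z ∨ x)))) = 1 → 3/7 = 3/7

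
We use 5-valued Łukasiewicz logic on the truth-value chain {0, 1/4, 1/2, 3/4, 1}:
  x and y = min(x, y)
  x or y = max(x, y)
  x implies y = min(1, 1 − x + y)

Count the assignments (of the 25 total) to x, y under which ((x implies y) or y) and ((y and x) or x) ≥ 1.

value 1: 1 assignment (counts)
value 3/4: 4 assignments
value 1/2: 7 assignments
value 1/4: 7 assignments
value 0: 6 assignments
So 1 of the 25 assignments meets the threshold.

1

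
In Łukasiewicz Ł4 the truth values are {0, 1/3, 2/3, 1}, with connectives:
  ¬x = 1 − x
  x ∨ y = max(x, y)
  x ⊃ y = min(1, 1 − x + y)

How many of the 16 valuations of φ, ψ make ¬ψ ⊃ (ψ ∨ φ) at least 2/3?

φ = 0, ψ = 0 ↦ 0  <
φ = 0, ψ = 1/3 ↦ 2/3  ≥
φ = 0, ψ = 2/3 ↦ 1  ≥
φ = 0, ψ = 1 ↦ 1  ≥
φ = 1/3, ψ = 0 ↦ 1/3  <
φ = 1/3, ψ = 1/3 ↦ 2/3  ≥
φ = 1/3, ψ = 2/3 ↦ 1  ≥
φ = 1/3, ψ = 1 ↦ 1  ≥
φ = 2/3, ψ = 0 ↦ 2/3  ≥
φ = 2/3, ψ = 1/3 ↦ 1  ≥
φ = 2/3, ψ = 2/3 ↦ 1  ≥
φ = 2/3, ψ = 1 ↦ 1  ≥
φ = 1, ψ = 0 ↦ 1  ≥
φ = 1, ψ = 1/3 ↦ 1  ≥
φ = 1, ψ = 2/3 ↦ 1  ≥
φ = 1, ψ = 1 ↦ 1  ≥
So 14 of the 16 assignments meet the threshold.

14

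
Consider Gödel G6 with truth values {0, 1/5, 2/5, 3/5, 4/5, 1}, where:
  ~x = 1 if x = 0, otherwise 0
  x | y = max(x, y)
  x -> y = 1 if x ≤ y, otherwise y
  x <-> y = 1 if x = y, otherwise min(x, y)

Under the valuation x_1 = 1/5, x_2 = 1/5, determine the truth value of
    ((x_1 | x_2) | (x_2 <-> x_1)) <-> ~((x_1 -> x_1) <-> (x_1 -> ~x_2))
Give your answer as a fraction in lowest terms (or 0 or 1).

1

x_1 | x_2 = 1/5 | 1/5 = 1/5
x_2 <-> x_1 = 1/5 <-> 1/5 = 1
(x_1 | x_2) | (x_2 <-> x_1) = 1/5 | 1 = 1
x_1 -> x_1 = 1/5 -> 1/5 = 1
~x_2 = ~1/5 = 0
x_1 -> ~x_2 = 1/5 -> 0 = 0
(x_1 -> x_1) <-> (x_1 -> ~x_2) = 1 <-> 0 = 0
~((x_1 -> x_1) <-> (x_1 -> ~x_2)) = ~0 = 1
((x_1 | x_2) | (x_2 <-> x_1)) <-> ~((x_1 -> x_1) <-> (x_1 -> ~x_2)) = 1 <-> 1 = 1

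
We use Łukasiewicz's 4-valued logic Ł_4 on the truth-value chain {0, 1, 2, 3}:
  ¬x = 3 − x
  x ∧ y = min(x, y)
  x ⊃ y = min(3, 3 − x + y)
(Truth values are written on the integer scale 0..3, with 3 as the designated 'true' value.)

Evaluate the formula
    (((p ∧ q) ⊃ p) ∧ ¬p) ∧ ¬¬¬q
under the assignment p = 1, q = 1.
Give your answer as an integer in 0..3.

p ∧ q = 1 ∧ 1 = 1
(p ∧ q) ⊃ p = 1 ⊃ 1 = 3
¬p = ¬1 = 2
((p ∧ q) ⊃ p) ∧ ¬p = 3 ∧ 2 = 2
¬q = ¬1 = 2
¬¬q = ¬2 = 1
¬¬¬q = ¬1 = 2
(((p ∧ q) ⊃ p) ∧ ¬p) ∧ ¬¬¬q = 2 ∧ 2 = 2

2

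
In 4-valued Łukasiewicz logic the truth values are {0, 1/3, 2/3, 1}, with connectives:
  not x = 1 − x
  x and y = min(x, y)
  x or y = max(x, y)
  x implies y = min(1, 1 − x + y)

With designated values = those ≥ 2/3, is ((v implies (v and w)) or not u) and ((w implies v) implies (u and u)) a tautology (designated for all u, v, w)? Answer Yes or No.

No

Counterexample: take u = 0, v = 0, w = 0.
v and w = 0 and 0 = 0
v implies (v and w) = 0 implies 0 = 1
not u = not 0 = 1
(v implies (v and w)) or not u = 1 or 1 = 1
w implies v = 0 implies 0 = 1
u and u = 0 and 0 = 0
(w implies v) implies (u and u) = 1 implies 0 = 0
((v implies (v and w)) or not u) and ((w implies v) implies (u and u)) = 1 and 0 = 0
This gives 0, which is below 2/3.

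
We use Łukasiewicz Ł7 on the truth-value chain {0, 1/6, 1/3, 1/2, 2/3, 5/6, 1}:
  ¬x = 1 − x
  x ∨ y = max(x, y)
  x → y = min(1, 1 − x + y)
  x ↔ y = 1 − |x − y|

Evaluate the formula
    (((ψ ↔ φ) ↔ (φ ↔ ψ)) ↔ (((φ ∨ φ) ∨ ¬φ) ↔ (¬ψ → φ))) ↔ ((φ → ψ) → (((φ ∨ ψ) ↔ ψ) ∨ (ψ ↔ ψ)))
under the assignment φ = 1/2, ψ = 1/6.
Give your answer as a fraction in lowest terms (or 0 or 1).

ψ ↔ φ = 1/6 ↔ 1/2 = 2/3
φ ↔ ψ = 1/2 ↔ 1/6 = 2/3
(ψ ↔ φ) ↔ (φ ↔ ψ) = 2/3 ↔ 2/3 = 1
φ ∨ φ = 1/2 ∨ 1/2 = 1/2
¬φ = ¬1/2 = 1/2
(φ ∨ φ) ∨ ¬φ = 1/2 ∨ 1/2 = 1/2
¬ψ = ¬1/6 = 5/6
¬ψ → φ = 5/6 → 1/2 = 2/3
((φ ∨ φ) ∨ ¬φ) ↔ (¬ψ → φ) = 1/2 ↔ 2/3 = 5/6
((ψ ↔ φ) ↔ (φ ↔ ψ)) ↔ (((φ ∨ φ) ∨ ¬φ) ↔ (¬ψ → φ)) = 1 ↔ 5/6 = 5/6
φ → ψ = 1/2 → 1/6 = 2/3
φ ∨ ψ = 1/2 ∨ 1/6 = 1/2
(φ ∨ ψ) ↔ ψ = 1/2 ↔ 1/6 = 2/3
ψ ↔ ψ = 1/6 ↔ 1/6 = 1
((φ ∨ ψ) ↔ ψ) ∨ (ψ ↔ ψ) = 2/3 ∨ 1 = 1
(φ → ψ) → (((φ ∨ ψ) ↔ ψ) ∨ (ψ ↔ ψ)) = 2/3 → 1 = 1
(((ψ ↔ φ) ↔ (φ ↔ ψ)) ↔ (((φ ∨ φ) ∨ ¬φ) ↔ (¬ψ → φ))) ↔ ((φ → ψ) → (((φ ∨ ψ) ↔ ψ) ∨ (ψ ↔ ψ))) = 5/6 ↔ 1 = 5/6

5/6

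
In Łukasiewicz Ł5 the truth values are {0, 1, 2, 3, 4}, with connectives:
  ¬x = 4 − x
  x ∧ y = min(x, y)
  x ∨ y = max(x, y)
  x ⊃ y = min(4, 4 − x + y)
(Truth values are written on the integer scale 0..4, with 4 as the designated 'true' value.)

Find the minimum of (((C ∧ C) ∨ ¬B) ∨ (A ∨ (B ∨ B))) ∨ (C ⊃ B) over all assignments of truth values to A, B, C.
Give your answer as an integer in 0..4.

Take A = 0, B = 1, C = 2:
C ∧ C = 2 ∧ 2 = 2
¬B = ¬1 = 3
(C ∧ C) ∨ ¬B = 2 ∨ 3 = 3
B ∨ B = 1 ∨ 1 = 1
A ∨ (B ∨ B) = 0 ∨ 1 = 1
((C ∧ C) ∨ ¬B) ∨ (A ∨ (B ∨ B)) = 3 ∨ 1 = 3
C ⊃ B = 2 ⊃ 1 = 3
(((C ∧ C) ∨ ¬B) ∨ (A ∨ (B ∨ B))) ∨ (C ⊃ B) = 3 ∨ 3 = 3
No assignment yields a value below 3, so this is the minimum.

3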